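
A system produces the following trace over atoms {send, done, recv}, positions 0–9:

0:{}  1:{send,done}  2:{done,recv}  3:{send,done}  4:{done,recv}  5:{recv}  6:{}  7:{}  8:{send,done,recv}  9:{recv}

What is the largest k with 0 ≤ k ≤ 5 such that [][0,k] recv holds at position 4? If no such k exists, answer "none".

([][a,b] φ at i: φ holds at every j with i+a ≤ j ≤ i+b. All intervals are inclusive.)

1

recv must hold from j=4 onward; find where it first fails.
  j=4: holds
  j=5: holds
  j=6: fails
Holds on [4,5], so largest k = 1.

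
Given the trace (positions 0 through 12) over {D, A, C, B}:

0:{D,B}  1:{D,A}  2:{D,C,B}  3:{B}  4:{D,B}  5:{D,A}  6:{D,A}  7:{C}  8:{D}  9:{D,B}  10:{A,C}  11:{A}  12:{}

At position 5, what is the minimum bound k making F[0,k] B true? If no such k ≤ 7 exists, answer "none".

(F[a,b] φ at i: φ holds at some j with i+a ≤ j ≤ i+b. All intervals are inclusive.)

Scan j = 5,6,… for B:
  j=5: fails
  j=6: fails
  j=7: fails
  j=8: fails
  j=9: holds
First hit at j=9, so smallest k = 9-5 = 4.

4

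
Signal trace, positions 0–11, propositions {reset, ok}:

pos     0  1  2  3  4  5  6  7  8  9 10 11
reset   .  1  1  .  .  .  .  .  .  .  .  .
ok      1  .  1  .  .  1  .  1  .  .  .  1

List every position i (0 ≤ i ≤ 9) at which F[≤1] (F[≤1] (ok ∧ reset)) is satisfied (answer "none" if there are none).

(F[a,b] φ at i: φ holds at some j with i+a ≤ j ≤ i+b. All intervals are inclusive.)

Evaluate at each i in [0,9]:
  i=0: ✓ (witness j=1)
  i=1: ✓ (witness j=1)
  i=2: ✓ (witness j=2)
  i=3: ✗ (none in [3,4])
  i=4: ✗ (none in [4,5])
  i=5: ✗ (none in [5,6])
  i=6: ✗ (none in [6,7])
  i=7: ✗ (none in [7,8])
  i=8: ✗ (none in [8,9])
  i=9: ✗ (none in [9,10])

0, 1, 2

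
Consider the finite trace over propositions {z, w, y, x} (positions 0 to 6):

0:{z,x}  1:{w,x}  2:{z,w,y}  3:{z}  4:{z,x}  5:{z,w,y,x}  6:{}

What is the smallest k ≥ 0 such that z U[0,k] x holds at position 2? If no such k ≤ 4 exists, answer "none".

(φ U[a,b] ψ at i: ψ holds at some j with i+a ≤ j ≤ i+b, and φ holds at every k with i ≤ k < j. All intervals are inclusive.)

Need earliest j ≥ 2 with x, and z at every k in [2,j-1].
  j=2: rhs fails.
  j=3: rhs fails.
  j=4: rhs holds; lhs holds on [2,3]. k = 2.

2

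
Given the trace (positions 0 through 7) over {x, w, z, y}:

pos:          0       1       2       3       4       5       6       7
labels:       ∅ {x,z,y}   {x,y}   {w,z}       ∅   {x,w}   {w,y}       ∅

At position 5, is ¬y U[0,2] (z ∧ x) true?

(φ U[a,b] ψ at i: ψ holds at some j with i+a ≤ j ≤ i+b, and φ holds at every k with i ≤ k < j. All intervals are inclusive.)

Need some j in [5,7] with (z ∧ x), and ¬y at every k in [5,j-1].
  j=5: (z ∧ x) false.
  j=6: (z ∧ x) false.
  j=7: (z ∧ x) false.
No j in the window works → until fails.

No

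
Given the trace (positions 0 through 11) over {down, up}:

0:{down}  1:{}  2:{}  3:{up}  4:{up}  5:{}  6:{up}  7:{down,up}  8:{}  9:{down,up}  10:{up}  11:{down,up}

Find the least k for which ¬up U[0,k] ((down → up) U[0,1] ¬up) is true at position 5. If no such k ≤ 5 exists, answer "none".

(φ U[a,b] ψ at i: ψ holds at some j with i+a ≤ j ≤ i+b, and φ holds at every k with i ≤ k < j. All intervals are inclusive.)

0

Need earliest j ≥ 5 with ((down → up) U[0,1] ¬up), and ¬up at every k in [5,j-1].
  j=5: rhs holds (empty prefix). k = 0.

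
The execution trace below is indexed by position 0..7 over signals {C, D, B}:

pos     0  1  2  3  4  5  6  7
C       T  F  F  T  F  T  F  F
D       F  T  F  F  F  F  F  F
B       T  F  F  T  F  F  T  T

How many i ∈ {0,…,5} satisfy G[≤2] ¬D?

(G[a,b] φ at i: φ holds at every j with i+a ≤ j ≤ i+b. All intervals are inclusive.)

4

Evaluate at each i in [0,5]:
  i=0: ✗ (fails at j=1)
  i=1: ✗ (fails at j=1)
  i=2: ✓ (all of [2,4])
  i=3: ✓ (all of [3,5])
  i=4: ✓ (all of [4,6])
  i=5: ✓ (all of [5,7])
Positions where it holds: {2, 3, 4, 5} → 4.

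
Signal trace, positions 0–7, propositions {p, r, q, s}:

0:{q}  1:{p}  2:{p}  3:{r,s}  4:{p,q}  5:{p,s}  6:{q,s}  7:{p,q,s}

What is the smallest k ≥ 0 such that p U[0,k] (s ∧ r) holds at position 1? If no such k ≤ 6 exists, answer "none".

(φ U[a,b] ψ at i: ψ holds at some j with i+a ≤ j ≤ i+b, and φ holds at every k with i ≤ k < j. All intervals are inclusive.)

2

Need earliest j ≥ 1 with (s ∧ r), and p at every k in [1,j-1].
  j=1: rhs fails.
  j=2: rhs fails.
  j=3: rhs holds; lhs holds on [1,2]. k = 2.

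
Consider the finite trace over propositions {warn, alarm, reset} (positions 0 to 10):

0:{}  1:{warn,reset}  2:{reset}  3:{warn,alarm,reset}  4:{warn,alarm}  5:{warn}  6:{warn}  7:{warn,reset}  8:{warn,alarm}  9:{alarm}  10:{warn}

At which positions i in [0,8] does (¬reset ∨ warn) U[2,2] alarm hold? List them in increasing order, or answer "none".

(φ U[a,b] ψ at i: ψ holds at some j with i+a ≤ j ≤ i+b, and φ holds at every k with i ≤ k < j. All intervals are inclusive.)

Evaluate at each i in [0,8]:
  i=0: ✗ (no rhs in [2,2])
  i=1: ✗ (lhs fails at k=2 before rhs at j=3)
  i=2: ✗ (lhs fails at k=2 before rhs at j=4)
  i=3: ✗ (no rhs in [5,5])
  i=4: ✗ (no rhs in [6,6])
  i=5: ✗ (no rhs in [7,7])
  i=6: ✓ (rhs at j=8; lhs holds on [6,7])
  i=7: ✓ (rhs at j=9; lhs holds on [7,8])
  i=8: ✗ (no rhs in [10,10])

6, 7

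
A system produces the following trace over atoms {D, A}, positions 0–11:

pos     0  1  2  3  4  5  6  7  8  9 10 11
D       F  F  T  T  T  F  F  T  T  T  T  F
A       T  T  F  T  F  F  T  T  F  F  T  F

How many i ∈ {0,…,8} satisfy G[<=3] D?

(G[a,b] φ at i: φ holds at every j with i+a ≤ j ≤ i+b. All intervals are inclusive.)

1

Evaluate at each i in [0,8]:
  i=0: ✗ (fails at j=0)
  i=1: ✗ (fails at j=1)
  i=2: ✗ (fails at j=5)
  i=3: ✗ (fails at j=5)
  i=4: ✗ (fails at j=5)
  i=5: ✗ (fails at j=5)
  i=6: ✗ (fails at j=6)
  i=7: ✓ (all of [7,10])
  i=8: ✗ (fails at j=11)
Positions where it holds: {7} → 1.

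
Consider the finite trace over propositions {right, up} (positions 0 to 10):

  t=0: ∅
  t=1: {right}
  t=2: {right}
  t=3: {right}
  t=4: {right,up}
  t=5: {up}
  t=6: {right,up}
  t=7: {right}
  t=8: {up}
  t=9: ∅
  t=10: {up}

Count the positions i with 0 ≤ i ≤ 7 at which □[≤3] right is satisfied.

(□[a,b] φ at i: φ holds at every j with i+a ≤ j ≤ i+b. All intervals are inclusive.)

1

Evaluate at each i in [0,7]:
  i=0: ✗ (fails at j=0)
  i=1: ✓ (all of [1,4])
  i=2: ✗ (fails at j=5)
  i=3: ✗ (fails at j=5)
  i=4: ✗ (fails at j=5)
  i=5: ✗ (fails at j=5)
  i=6: ✗ (fails at j=8)
  i=7: ✗ (fails at j=8)
Positions where it holds: {1} → 1.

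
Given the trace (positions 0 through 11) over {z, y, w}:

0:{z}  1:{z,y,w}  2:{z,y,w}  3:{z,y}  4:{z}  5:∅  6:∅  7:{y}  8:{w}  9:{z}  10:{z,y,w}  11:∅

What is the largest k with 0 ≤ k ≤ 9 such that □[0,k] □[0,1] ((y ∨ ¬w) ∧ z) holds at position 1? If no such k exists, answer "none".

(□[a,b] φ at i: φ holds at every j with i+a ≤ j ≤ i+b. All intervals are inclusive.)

2

□[0,1] ((y ∨ ¬w) ∧ z) must hold from j=1 onward; find where it first fails.
  j=1: holds
  j=2: holds
  j=3: holds
  j=4: fails
Holds on [1,3], so largest k = 2.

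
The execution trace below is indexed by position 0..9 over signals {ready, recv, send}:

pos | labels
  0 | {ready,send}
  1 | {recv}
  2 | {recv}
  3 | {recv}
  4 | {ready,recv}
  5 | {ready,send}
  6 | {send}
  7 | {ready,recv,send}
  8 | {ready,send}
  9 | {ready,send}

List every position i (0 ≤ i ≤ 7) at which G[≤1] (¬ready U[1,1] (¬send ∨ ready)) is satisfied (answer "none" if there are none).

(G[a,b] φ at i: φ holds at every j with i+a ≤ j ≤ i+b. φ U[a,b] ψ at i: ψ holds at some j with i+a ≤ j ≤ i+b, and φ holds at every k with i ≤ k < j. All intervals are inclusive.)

Evaluate at each i in [0,7]:
  i=0: ✗ (fails at j=0)
  i=1: ✓ (all of [1,2])
  i=2: ✓ (all of [2,3])
  i=3: ✗ (fails at j=4)
  i=4: ✗ (fails at j=4)
  i=5: ✗ (fails at j=5)
  i=6: ✗ (fails at j=7)
  i=7: ✗ (fails at j=7)

1, 2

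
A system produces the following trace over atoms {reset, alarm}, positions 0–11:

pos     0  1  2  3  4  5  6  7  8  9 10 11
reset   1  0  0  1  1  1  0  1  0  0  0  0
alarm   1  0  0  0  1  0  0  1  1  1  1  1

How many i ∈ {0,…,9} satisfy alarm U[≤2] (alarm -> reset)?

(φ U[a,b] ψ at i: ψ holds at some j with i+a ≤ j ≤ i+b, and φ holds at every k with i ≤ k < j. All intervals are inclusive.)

8

Evaluate at each i in [0,9]:
  i=0: ✓ (rhs at j=0)
  i=1: ✓ (rhs at j=1)
  i=2: ✓ (rhs at j=2)
  i=3: ✓ (rhs at j=3)
  i=4: ✓ (rhs at j=4)
  i=5: ✓ (rhs at j=5)
  i=6: ✓ (rhs at j=6)
  i=7: ✓ (rhs at j=7)
  i=8: ✗ (no rhs in [8,10])
  i=9: ✗ (no rhs in [9,11])
Positions where it holds: {0, 1, 2, 3, 4, 5, 6, 7} → 8.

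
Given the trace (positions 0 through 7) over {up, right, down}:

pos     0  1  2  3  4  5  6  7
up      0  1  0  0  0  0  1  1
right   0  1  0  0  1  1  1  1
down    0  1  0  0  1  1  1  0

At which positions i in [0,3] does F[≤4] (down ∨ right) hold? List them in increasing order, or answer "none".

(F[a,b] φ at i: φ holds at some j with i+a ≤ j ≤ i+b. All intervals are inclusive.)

Evaluate at each i in [0,3]:
  i=0: ✓ (witness j=1)
  i=1: ✓ (witness j=1)
  i=2: ✓ (witness j=4)
  i=3: ✓ (witness j=4)

0, 1, 2, 3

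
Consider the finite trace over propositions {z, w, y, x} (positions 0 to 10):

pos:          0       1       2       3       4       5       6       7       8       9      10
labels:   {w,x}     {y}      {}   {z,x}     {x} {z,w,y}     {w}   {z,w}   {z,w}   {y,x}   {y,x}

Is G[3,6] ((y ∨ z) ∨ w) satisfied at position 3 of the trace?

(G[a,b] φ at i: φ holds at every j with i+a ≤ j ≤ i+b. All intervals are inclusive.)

Check ((y ∨ z) ∨ w) at every j in [6,9]:
  j=6: true
  j=7: true
  j=8: true
  j=9: true
All positions satisfy it → formula holds.

True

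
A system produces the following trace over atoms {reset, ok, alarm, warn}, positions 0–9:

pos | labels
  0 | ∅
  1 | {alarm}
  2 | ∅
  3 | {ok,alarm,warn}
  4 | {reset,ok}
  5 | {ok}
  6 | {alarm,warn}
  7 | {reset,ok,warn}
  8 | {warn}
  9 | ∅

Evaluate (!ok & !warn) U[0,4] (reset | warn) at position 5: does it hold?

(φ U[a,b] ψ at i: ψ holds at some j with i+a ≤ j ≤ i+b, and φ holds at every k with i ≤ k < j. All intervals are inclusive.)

Does not hold

Need some j in [5,9] with (reset | warn), and (!ok & !warn) at every k in [5,j-1].
  j=5: (reset | warn) false.
  j=6: (reset | warn) holds, but (!ok & !warn) fails at k=5 → not this j.
  j=7: (reset | warn) holds, but (!ok & !warn) fails at k=5 → not this j.
  j=8: (reset | warn) holds, but (!ok & !warn) fails at k=5 → not this j.
  j=9: (reset | warn) false.
No j in the window works → until fails.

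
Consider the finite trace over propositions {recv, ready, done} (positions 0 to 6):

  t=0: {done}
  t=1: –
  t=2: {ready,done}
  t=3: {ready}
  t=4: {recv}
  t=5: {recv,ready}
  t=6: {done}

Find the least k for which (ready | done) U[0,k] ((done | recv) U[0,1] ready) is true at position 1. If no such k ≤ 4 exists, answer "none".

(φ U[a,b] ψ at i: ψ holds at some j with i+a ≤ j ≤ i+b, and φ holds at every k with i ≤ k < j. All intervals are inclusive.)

Need earliest j ≥ 1 with ((done | recv) U[0,1] ready), and (ready | done) at every k in [1,j-1].
  j=1: rhs fails.
  j=2: rhs holds but lhs fails at k=1.
  j=3: rhs holds but lhs fails at k=1.
  j=4: rhs holds but lhs fails at k=1.
  j=5: rhs holds but lhs fails at k=1.
No witness within the range → none.

none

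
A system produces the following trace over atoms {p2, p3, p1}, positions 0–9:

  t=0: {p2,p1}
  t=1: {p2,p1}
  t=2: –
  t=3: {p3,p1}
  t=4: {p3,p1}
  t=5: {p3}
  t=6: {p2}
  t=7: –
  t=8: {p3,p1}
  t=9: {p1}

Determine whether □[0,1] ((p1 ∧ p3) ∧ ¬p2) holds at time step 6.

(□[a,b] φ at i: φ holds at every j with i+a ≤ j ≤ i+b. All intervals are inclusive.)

Check ((p1 ∧ p3) ∧ ¬p2) at every j in [6,7]:
  j=6: false
  j=7: false
Fails at j=6 → formula fails.

No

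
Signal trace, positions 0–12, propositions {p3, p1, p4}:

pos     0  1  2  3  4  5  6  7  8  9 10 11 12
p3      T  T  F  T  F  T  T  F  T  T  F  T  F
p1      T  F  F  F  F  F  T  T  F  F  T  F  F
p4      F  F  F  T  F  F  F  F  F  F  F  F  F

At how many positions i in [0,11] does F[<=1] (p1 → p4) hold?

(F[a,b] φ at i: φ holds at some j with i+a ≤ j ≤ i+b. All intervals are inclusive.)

11

Evaluate at each i in [0,11]:
  i=0: ✓ (witness j=1)
  i=1: ✓ (witness j=1)
  i=2: ✓ (witness j=2)
  i=3: ✓ (witness j=3)
  i=4: ✓ (witness j=4)
  i=5: ✓ (witness j=5)
  i=6: ✗ (none in [6,7])
  i=7: ✓ (witness j=8)
  i=8: ✓ (witness j=8)
  i=9: ✓ (witness j=9)
  i=10: ✓ (witness j=11)
  i=11: ✓ (witness j=11)
Positions where it holds: {0, 1, 2, 3, 4, 5, 7, 8, 9, 10, 11} → 11.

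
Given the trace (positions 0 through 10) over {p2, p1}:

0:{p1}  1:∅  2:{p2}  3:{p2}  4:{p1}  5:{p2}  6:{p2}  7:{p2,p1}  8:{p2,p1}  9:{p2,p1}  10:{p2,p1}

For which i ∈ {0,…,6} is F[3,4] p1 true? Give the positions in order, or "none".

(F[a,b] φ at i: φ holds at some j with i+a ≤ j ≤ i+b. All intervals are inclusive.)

0, 1, 3, 4, 5, 6

Evaluate at each i in [0,6]:
  i=0: ✓ (witness j=4)
  i=1: ✓ (witness j=4)
  i=2: ✗ (none in [5,6])
  i=3: ✓ (witness j=7)
  i=4: ✓ (witness j=7)
  i=5: ✓ (witness j=8)
  i=6: ✓ (witness j=9)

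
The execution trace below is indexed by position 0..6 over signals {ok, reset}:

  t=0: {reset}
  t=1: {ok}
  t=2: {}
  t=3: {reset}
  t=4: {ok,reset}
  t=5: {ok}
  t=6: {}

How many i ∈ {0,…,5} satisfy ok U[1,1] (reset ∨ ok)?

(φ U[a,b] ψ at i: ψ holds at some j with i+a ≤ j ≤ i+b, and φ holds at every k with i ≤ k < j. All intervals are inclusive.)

1

Evaluate at each i in [0,5]:
  i=0: ✗ (lhs fails at k=0 before rhs at j=1)
  i=1: ✗ (no rhs in [2,2])
  i=2: ✗ (lhs fails at k=2 before rhs at j=3)
  i=3: ✗ (lhs fails at k=3 before rhs at j=4)
  i=4: ✓ (rhs at j=5; lhs holds on [4,4])
  i=5: ✗ (no rhs in [6,6])
Positions where it holds: {4} → 1.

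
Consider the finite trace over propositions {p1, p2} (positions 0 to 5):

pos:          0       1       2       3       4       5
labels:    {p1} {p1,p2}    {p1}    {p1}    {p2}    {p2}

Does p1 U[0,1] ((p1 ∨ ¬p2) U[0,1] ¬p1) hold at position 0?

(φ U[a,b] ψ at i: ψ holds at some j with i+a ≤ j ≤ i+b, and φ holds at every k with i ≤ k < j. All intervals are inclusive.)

No

Need some j in [0,1] with ((p1 ∨ ¬p2) U[0,1] ¬p1), and p1 at every k in [0,j-1].
  j=0: ((p1 ∨ ¬p2) U[0,1] ¬p1) — fails.
  j=1: ((p1 ∨ ¬p2) U[0,1] ¬p1) — fails.
No j in the window works → until fails.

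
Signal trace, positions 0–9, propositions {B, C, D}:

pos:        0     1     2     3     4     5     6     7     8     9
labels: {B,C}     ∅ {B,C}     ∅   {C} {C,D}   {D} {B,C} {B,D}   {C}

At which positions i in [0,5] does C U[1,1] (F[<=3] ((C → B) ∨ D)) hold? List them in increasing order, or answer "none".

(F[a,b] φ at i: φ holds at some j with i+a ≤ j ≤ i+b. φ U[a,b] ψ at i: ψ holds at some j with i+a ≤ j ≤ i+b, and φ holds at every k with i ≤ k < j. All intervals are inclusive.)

0, 2, 4, 5

Evaluate at each i in [0,5]:
  i=0: ✓ (rhs at j=1; lhs holds on [0,0])
  i=1: ✗ (lhs fails at k=1 before rhs at j=2)
  i=2: ✓ (rhs at j=3; lhs holds on [2,2])
  i=3: ✗ (lhs fails at k=3 before rhs at j=4)
  i=4: ✓ (rhs at j=5; lhs holds on [4,4])
  i=5: ✓ (rhs at j=6; lhs holds on [5,5])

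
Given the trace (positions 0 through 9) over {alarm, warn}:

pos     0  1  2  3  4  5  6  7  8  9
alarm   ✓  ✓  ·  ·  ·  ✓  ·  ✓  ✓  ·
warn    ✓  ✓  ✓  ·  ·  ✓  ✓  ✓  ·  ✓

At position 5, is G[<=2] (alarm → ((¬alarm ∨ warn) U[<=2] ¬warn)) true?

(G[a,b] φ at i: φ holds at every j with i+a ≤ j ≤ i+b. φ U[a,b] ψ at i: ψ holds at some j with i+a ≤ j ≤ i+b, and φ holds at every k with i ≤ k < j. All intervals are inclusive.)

Does not hold

Check (alarm → ((¬alarm ∨ warn) U[<=2] ¬warn)) at every j in [5,7]:
  j=5: antecedent true; consequent fails → ✗
  j=6: antecedent false → ✓
  j=7: antecedent true; consequent holds → ✓
Fails at j=5 → formula fails.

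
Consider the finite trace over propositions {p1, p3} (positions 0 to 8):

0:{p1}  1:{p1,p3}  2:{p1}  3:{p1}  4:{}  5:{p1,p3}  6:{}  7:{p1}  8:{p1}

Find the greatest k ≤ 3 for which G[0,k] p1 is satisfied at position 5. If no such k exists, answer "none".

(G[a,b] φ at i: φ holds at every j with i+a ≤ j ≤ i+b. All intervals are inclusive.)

p1 must hold from j=5 onward; find where it first fails.
  j=5: holds
  j=6: fails
Holds on [5,5], so largest k = 0.

0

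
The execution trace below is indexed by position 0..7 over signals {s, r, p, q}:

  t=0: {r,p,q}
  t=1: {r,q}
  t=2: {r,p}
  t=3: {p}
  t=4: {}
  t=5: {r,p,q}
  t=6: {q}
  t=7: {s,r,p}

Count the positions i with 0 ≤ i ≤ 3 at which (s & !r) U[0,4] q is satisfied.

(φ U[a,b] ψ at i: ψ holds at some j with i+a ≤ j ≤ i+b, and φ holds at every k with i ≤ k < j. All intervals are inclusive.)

2

Evaluate at each i in [0,3]:
  i=0: ✓ (rhs at j=0)
  i=1: ✓ (rhs at j=1)
  i=2: ✗ (lhs fails at k=2 before rhs at j=5)
  i=3: ✗ (lhs fails at k=3 before rhs at j=5)
Positions where it holds: {0, 1} → 2.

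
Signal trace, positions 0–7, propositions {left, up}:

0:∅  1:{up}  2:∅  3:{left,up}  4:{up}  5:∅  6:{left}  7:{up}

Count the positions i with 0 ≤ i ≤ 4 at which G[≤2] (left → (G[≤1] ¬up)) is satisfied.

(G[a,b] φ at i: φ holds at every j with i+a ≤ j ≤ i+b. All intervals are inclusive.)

1

Evaluate at each i in [0,4]:
  i=0: ✓ (all of [0,2])
  i=1: ✗ (fails at j=3)
  i=2: ✗ (fails at j=3)
  i=3: ✗ (fails at j=3)
  i=4: ✗ (fails at j=6)
Positions where it holds: {0} → 1.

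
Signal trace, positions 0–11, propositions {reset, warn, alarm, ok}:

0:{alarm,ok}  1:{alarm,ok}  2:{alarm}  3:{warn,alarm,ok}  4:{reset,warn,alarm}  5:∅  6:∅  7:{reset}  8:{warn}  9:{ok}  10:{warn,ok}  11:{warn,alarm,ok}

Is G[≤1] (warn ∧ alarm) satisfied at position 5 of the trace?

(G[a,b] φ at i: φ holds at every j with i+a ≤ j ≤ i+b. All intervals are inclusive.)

False

Check (warn ∧ alarm) at every j in [5,6]:
  j=5: false
  j=6: false
Fails at j=5 → formula fails.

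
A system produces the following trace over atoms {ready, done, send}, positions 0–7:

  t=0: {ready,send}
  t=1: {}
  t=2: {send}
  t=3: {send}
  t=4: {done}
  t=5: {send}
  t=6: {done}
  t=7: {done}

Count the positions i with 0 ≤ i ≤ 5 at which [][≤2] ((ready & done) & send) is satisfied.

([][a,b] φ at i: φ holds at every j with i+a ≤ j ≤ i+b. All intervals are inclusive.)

Evaluate at each i in [0,5]:
  i=0: ✗ (fails at j=0)
  i=1: ✗ (fails at j=1)
  i=2: ✗ (fails at j=2)
  i=3: ✗ (fails at j=3)
  i=4: ✗ (fails at j=4)
  i=5: ✗ (fails at j=5)
Positions where it holds: {} → 0.

0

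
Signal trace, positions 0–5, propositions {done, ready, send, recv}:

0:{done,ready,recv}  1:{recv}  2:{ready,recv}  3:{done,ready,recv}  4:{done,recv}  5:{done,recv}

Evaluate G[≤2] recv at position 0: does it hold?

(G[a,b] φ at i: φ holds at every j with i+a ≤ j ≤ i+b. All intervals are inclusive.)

Holds

Check recv at every j in [0,2]:
  j=0: true
  j=1: true
  j=2: true
All positions satisfy it → formula holds.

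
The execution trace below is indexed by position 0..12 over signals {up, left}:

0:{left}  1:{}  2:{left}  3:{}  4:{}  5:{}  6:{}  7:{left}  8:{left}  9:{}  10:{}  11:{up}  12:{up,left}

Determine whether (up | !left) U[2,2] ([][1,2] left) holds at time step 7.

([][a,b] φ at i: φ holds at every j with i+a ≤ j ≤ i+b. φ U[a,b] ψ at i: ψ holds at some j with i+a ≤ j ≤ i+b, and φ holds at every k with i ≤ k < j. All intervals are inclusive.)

No

Need some j in [9,9] with [][1,2] left, and (up | !left) at every k in [7,j-1].
  j=9: [][1,2] left — fails at 10.
No j in the window works → until fails.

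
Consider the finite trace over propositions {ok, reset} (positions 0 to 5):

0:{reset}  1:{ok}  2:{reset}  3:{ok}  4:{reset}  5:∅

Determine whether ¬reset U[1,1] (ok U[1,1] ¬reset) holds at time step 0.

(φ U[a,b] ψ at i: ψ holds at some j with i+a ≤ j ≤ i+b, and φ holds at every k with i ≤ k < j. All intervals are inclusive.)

Need some j in [1,1] with (ok U[1,1] ¬reset), and ¬reset at every k in [0,j-1].
  j=1: (ok U[1,1] ¬reset) — fails.
No j in the window works → until fails.

Does not hold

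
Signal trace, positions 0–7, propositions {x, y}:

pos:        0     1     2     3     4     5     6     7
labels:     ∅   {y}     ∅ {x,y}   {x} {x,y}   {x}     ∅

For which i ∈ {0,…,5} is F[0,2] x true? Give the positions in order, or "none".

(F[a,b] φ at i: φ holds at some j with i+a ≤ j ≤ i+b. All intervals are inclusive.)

Evaluate at each i in [0,5]:
  i=0: ✗ (none in [0,2])
  i=1: ✓ (witness j=3)
  i=2: ✓ (witness j=3)
  i=3: ✓ (witness j=3)
  i=4: ✓ (witness j=4)
  i=5: ✓ (witness j=5)

1, 2, 3, 4, 5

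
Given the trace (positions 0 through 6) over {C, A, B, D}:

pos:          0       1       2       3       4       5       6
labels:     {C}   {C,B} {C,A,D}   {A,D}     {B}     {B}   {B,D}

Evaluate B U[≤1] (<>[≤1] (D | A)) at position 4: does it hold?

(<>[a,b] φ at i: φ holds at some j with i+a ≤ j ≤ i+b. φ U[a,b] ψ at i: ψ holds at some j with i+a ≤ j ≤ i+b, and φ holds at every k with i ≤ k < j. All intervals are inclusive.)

Yes

Need some j in [4,5] with <>[≤1] (D | A), and B at every k in [4,j-1].
  j=4: <>[≤1] (D | A) — fails (none in [4,5]).
  j=5: <>[≤1] (D | A) holds; B holds at every k in [4,4] → satisfied.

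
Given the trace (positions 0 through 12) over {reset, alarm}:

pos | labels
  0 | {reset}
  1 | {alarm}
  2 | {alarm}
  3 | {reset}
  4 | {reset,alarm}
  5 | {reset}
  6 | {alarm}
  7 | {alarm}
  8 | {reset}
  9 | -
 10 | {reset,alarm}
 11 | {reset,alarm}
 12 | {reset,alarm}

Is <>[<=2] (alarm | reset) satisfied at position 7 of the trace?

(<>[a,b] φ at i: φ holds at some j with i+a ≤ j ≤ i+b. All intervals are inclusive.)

True

Check (alarm | reset) at each j in [7,9]:
  j=7: true
  j=8: true
  j=9: false
Found at j=7 → formula holds.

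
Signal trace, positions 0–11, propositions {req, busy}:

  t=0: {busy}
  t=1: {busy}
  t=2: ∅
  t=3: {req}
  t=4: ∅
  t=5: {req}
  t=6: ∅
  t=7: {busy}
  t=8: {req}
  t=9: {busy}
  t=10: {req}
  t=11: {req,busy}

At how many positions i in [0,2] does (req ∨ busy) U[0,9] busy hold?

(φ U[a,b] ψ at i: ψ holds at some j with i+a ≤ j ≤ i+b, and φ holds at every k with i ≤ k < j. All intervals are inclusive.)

2

Evaluate at each i in [0,2]:
  i=0: ✓ (rhs at j=0)
  i=1: ✓ (rhs at j=1)
  i=2: ✗ (lhs fails at k=2 before rhs at j=7)
Positions where it holds: {0, 1} → 2.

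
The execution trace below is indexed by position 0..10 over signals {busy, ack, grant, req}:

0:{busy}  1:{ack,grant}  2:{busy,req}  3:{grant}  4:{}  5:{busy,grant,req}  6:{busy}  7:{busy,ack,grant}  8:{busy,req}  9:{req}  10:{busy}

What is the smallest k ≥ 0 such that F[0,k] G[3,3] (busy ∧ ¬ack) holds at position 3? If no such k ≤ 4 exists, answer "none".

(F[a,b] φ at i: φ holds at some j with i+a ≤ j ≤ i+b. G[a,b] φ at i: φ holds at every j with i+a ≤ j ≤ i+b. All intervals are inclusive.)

0

Scan j = 3,4,… for G[3,3] (busy ∧ ¬ack):
  j=3: holds
First hit at j=3, so smallest k = 3-3 = 0.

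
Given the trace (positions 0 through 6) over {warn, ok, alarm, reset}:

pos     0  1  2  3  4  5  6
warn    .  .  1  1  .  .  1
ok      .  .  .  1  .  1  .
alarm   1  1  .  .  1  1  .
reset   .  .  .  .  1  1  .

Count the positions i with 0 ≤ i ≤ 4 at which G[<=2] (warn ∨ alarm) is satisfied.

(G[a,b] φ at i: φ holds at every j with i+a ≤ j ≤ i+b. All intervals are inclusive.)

Evaluate at each i in [0,4]:
  i=0: ✓ (all of [0,2])
  i=1: ✓ (all of [1,3])
  i=2: ✓ (all of [2,4])
  i=3: ✓ (all of [3,5])
  i=4: ✓ (all of [4,6])
Positions where it holds: {0, 1, 2, 3, 4} → 5.

5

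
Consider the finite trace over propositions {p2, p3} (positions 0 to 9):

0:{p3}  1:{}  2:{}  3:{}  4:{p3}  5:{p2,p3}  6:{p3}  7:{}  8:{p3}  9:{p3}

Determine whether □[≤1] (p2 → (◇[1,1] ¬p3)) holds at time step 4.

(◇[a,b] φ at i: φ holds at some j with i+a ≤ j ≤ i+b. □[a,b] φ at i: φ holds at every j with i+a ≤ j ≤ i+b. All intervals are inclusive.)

No

Check (p2 → (◇[1,1] ¬p3)) at every j in [4,5]:
  j=4: antecedent false → ✓
  j=5: antecedent true; consequent fails (none in [6,6]) → ✗
Fails at j=5 → formula fails.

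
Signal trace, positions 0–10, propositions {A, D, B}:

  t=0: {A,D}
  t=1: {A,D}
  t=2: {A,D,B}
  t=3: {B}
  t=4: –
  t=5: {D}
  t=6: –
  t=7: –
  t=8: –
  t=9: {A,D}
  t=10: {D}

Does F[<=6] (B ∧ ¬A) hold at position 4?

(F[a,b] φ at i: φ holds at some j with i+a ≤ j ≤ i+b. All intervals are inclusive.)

Check (B ∧ ¬A) at each j in [4,10]:
  j=4: false
  j=5: false
  j=6: false
  j=7: false
  j=8: false
  j=9: false
  j=10: false
No position in the window satisfies it → formula fails.

False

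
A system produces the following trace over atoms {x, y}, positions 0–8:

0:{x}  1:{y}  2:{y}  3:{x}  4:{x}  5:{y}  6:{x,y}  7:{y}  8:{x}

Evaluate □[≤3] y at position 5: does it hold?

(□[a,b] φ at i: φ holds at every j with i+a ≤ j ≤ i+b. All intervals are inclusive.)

Check y at every j in [5,8]:
  j=5: true
  j=6: true
  j=7: true
  j=8: false
Fails at j=8 → formula fails.

Does not hold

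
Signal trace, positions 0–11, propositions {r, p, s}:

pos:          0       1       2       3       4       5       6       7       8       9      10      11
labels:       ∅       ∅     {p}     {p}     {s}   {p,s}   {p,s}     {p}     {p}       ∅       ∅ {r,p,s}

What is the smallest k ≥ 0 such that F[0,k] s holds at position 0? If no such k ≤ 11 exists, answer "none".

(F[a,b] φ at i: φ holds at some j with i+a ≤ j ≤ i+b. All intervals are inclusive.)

4

Scan j = 0,1,… for s:
  j=0: fails
  j=1: fails
  j=2: fails
  j=3: fails
  j=4: holds
First hit at j=4, so smallest k = 4-0 = 4.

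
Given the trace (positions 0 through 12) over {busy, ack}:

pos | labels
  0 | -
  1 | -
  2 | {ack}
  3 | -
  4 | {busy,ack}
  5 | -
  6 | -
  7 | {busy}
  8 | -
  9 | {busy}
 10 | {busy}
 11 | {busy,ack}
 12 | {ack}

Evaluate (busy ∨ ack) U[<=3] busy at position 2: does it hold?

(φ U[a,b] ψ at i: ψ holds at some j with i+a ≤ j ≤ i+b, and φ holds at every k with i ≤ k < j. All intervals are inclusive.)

Need some j in [2,5] with busy, and (busy ∨ ack) at every k in [2,j-1].
  j=2: busy false.
  j=3: busy false.
  j=4: busy holds, but (busy ∨ ack) fails at k=3 → not this j.
  j=5: busy false.
No j in the window works → until fails.

False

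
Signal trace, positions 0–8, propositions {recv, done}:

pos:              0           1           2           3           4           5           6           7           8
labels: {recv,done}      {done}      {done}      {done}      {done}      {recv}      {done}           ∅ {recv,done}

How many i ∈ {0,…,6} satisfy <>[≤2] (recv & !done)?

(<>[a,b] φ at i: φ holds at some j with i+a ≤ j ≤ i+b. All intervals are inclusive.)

Evaluate at each i in [0,6]:
  i=0: ✗ (none in [0,2])
  i=1: ✗ (none in [1,3])
  i=2: ✗ (none in [2,4])
  i=3: ✓ (witness j=5)
  i=4: ✓ (witness j=5)
  i=5: ✓ (witness j=5)
  i=6: ✗ (none in [6,8])
Positions where it holds: {3, 4, 5} → 3.

3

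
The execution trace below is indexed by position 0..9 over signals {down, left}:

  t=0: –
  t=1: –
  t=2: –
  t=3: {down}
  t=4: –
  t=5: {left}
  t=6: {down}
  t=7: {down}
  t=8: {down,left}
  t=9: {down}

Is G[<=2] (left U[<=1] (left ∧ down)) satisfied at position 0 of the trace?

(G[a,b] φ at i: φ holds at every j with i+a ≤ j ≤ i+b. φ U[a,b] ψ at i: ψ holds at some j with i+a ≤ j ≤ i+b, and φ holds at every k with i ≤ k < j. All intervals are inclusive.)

Check (left U[<=1] (left ∧ down)) at every j in [0,2]:
  j=0: fails
  j=1: fails
  j=2: fails
Fails at j=0 → formula fails.

Does not hold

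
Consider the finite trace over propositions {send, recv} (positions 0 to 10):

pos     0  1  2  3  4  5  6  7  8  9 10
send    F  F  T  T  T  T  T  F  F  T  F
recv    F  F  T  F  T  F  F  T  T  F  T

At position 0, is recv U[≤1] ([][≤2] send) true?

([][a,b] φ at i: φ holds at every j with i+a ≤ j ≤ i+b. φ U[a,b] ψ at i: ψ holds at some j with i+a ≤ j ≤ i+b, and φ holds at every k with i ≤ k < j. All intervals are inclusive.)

Need some j in [0,1] with [][≤2] send, and recv at every k in [0,j-1].
  j=0: [][≤2] send — fails at 0.
  j=1: [][≤2] send — fails at 1.
No j in the window works → until fails.

Does not hold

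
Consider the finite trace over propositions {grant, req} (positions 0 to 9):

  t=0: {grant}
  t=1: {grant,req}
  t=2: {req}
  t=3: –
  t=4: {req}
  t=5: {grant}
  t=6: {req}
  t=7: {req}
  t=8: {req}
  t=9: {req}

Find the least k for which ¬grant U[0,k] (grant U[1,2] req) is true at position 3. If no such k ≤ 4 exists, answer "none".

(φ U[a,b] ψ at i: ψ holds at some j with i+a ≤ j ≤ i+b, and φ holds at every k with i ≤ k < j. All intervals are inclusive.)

2

Need earliest j ≥ 3 with (grant U[1,2] req), and ¬grant at every k in [3,j-1].
  j=3: rhs fails.
  j=4: rhs fails.
  j=5: rhs holds; lhs holds on [3,4]. k = 2.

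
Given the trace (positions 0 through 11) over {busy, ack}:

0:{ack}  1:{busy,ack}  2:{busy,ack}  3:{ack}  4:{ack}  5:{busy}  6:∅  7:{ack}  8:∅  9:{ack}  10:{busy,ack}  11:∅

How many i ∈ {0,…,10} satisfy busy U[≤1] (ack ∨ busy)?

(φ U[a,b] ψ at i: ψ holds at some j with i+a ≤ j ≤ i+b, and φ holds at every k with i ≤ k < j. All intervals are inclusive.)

9

Evaluate at each i in [0,10]:
  i=0: ✓ (rhs at j=0)
  i=1: ✓ (rhs at j=1)
  i=2: ✓ (rhs at j=2)
  i=3: ✓ (rhs at j=3)
  i=4: ✓ (rhs at j=4)
  i=5: ✓ (rhs at j=5)
  i=6: ✗ (lhs fails at k=6 before rhs at j=7)
  i=7: ✓ (rhs at j=7)
  i=8: ✗ (lhs fails at k=8 before rhs at j=9)
  i=9: ✓ (rhs at j=9)
  i=10: ✓ (rhs at j=10)
Positions where it holds: {0, 1, 2, 3, 4, 5, 7, 9, 10} → 9.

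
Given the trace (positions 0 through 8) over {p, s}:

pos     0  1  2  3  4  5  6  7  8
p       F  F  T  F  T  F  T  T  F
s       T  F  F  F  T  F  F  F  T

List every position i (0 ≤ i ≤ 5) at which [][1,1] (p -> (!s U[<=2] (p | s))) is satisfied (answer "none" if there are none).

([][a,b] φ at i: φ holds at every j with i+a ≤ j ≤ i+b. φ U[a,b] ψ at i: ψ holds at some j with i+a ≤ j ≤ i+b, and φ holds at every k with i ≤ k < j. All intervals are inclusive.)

0, 1, 2, 3, 4, 5

Evaluate at each i in [0,5]:
  i=0: ✓ (all of [1,1])
  i=1: ✓ (all of [2,2])
  i=2: ✓ (all of [3,3])
  i=3: ✓ (all of [4,4])
  i=4: ✓ (all of [5,5])
  i=5: ✓ (all of [6,6])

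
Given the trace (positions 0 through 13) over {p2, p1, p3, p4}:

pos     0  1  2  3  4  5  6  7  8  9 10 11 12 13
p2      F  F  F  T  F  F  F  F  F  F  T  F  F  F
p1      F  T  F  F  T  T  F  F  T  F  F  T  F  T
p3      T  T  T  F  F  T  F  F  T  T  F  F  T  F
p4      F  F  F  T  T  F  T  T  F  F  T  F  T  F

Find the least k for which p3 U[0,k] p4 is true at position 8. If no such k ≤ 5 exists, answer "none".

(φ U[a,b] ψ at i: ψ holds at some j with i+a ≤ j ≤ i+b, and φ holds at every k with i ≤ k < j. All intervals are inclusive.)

Need earliest j ≥ 8 with p4, and p3 at every k in [8,j-1].
  j=8: rhs fails.
  j=9: rhs fails.
  j=10: rhs holds; lhs holds on [8,9]. k = 2.

2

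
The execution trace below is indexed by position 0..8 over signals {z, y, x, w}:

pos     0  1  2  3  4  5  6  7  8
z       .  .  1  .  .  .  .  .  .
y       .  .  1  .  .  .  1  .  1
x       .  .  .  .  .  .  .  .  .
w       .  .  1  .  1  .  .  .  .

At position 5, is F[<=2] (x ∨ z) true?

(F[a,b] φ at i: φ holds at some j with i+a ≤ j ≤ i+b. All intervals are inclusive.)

Does not hold

Check (x ∨ z) at each j in [5,7]:
  j=5: false
  j=6: false
  j=7: false
No position in the window satisfies it → formula fails.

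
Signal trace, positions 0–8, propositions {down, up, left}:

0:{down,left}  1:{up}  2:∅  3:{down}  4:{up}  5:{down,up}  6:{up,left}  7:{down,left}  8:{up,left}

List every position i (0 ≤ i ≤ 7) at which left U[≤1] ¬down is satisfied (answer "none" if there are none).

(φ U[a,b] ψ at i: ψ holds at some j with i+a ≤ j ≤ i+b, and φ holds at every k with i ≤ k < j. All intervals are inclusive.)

Evaluate at each i in [0,7]:
  i=0: ✓ (rhs at j=1; lhs holds on [0,0])
  i=1: ✓ (rhs at j=1)
  i=2: ✓ (rhs at j=2)
  i=3: ✗ (lhs fails at k=3 before rhs at j=4)
  i=4: ✓ (rhs at j=4)
  i=5: ✗ (lhs fails at k=5 before rhs at j=6)
  i=6: ✓ (rhs at j=6)
  i=7: ✓ (rhs at j=8; lhs holds on [7,7])

0, 1, 2, 4, 6, 7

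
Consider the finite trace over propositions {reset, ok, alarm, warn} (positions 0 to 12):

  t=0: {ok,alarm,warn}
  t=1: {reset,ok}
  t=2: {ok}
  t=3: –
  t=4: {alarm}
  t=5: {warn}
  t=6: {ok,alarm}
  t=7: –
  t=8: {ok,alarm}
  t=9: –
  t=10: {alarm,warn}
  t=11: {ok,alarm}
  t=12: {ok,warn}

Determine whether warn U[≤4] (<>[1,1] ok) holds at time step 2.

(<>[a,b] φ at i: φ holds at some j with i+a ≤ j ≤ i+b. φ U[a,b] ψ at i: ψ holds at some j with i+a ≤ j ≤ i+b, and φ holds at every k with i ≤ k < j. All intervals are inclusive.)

False

Need some j in [2,6] with <>[1,1] ok, and warn at every k in [2,j-1].
  j=2: <>[1,1] ok — fails (none in [3,3]).
  j=3: <>[1,1] ok — fails (none in [4,4]).
  j=4: <>[1,1] ok — fails (none in [5,5]).
  j=5: <>[1,1] ok holds, but warn fails at k=2 → not this j.
  j=6: <>[1,1] ok — fails (none in [7,7]).
No j in the window works → until fails.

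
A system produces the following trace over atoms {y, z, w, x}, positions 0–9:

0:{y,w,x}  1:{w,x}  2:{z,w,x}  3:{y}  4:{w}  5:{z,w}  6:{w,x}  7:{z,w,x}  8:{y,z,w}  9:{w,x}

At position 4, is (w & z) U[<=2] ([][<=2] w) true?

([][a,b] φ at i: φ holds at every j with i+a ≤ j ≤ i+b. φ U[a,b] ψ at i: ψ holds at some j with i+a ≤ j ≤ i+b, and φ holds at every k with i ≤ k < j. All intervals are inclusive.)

Need some j in [4,6] with [][<=2] w, and (w & z) at every k in [4,j-1].
  j=4: [][<=2] w holds; no prefix to check → satisfied.

Holds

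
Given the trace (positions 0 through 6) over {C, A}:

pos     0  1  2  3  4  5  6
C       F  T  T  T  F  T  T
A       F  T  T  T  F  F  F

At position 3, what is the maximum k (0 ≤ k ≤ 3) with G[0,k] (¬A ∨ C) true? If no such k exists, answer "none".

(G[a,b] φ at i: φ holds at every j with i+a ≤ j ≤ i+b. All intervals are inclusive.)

3

(¬A ∨ C) must hold from j=3 onward; find where it first fails.
  j=3: holds
  j=4: holds
  j=5: holds
  j=6: holds
Holds through j=6; largest k = 3.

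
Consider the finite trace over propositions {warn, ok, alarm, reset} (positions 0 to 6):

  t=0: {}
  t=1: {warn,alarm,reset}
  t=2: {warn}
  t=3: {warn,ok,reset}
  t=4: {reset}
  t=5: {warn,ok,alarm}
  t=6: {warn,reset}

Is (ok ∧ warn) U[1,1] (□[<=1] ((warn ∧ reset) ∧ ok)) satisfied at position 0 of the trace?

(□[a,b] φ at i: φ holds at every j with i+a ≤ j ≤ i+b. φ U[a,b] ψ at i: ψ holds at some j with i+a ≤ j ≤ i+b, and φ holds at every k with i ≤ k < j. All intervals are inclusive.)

Need some j in [1,1] with □[<=1] ((warn ∧ reset) ∧ ok), and (ok ∧ warn) at every k in [0,j-1].
  j=1: □[<=1] ((warn ∧ reset) ∧ ok) — fails at 1.
No j in the window works → until fails.

No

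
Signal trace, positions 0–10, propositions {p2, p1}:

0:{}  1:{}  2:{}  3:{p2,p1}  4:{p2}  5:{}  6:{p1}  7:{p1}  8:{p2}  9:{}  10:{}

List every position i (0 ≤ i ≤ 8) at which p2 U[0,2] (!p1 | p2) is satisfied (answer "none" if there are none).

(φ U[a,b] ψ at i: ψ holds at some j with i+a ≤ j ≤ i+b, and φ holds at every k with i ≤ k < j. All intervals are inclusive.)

Evaluate at each i in [0,8]:
  i=0: ✓ (rhs at j=0)
  i=1: ✓ (rhs at j=1)
  i=2: ✓ (rhs at j=2)
  i=3: ✓ (rhs at j=3)
  i=4: ✓ (rhs at j=4)
  i=5: ✓ (rhs at j=5)
  i=6: ✗ (lhs fails at k=6 before rhs at j=8)
  i=7: ✗ (lhs fails at k=7 before rhs at j=8)
  i=8: ✓ (rhs at j=8)

0, 1, 2, 3, 4, 5, 8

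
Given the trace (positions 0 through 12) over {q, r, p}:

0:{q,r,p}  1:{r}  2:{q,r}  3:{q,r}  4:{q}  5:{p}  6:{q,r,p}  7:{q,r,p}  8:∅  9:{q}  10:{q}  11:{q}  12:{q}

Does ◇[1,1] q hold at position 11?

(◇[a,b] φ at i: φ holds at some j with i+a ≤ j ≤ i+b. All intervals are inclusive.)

Check q at each j in [12,12]:
  j=12: true
Found at j=12 → formula holds.

True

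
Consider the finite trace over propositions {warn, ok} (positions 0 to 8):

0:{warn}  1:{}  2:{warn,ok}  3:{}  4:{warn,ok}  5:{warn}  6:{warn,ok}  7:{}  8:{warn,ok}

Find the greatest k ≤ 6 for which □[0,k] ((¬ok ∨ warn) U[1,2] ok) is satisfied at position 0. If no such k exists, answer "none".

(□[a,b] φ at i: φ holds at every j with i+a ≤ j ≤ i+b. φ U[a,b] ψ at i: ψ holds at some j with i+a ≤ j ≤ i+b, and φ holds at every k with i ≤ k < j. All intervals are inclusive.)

((¬ok ∨ warn) U[1,2] ok) must hold from j=0 onward; find where it first fails.
  j=0: holds
  j=1: holds
  j=2: holds
  j=3: holds
  j=4: holds
  j=5: holds
  j=6: holds
Holds through j=6; largest k = 6.

6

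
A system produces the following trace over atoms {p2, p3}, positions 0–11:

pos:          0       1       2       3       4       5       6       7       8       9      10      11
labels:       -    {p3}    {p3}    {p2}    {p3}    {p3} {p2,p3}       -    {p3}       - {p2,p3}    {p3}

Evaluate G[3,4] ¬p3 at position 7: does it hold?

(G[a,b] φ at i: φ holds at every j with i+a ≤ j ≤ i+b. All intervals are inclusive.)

Check ¬p3 at every j in [10,11]:
  j=10: false
  j=11: false
Fails at j=10 → formula fails.

False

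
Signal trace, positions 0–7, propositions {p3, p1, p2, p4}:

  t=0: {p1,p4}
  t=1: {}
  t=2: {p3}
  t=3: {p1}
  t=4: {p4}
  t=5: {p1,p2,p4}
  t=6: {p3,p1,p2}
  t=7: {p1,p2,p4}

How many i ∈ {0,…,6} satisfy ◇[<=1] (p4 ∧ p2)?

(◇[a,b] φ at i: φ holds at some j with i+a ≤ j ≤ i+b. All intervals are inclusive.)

Evaluate at each i in [0,6]:
  i=0: ✗ (none in [0,1])
  i=1: ✗ (none in [1,2])
  i=2: ✗ (none in [2,3])
  i=3: ✗ (none in [3,4])
  i=4: ✓ (witness j=5)
  i=5: ✓ (witness j=5)
  i=6: ✓ (witness j=7)
Positions where it holds: {4, 5, 6} → 3.

3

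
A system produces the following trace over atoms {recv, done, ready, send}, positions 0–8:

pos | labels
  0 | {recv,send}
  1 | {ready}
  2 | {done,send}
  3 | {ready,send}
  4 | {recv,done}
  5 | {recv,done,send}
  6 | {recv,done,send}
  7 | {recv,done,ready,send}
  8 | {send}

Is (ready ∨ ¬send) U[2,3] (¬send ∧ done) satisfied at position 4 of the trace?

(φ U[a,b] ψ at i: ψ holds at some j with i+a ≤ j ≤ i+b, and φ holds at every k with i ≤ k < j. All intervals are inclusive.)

No

Need some j in [6,7] with (¬send ∧ done), and (ready ∨ ¬send) at every k in [4,j-1].
  j=6: (¬send ∧ done) false.
  j=7: (¬send ∧ done) false.
No j in the window works → until fails.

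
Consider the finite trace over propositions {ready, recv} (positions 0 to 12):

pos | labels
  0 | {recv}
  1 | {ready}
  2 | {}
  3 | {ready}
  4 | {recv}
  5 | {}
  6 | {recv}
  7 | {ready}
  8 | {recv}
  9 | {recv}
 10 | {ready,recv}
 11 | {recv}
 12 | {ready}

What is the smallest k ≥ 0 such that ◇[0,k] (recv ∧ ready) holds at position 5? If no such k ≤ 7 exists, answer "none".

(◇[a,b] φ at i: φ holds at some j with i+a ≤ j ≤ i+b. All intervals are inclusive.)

Scan j = 5,6,… for (recv ∧ ready):
  j=5: fails
  j=6: fails
  j=7: fails
  j=8: fails
  j=9: fails
  j=10: holds
First hit at j=10, so smallest k = 10-5 = 5.

5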